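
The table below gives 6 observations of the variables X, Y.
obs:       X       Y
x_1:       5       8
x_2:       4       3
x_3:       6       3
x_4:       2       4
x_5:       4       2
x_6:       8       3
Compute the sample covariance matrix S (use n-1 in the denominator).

Step 1 — column means:
  mean(X) = (5 + 4 + 6 + 2 + 4 + 8) / 6 = 29/6 = 4.8333
  mean(Y) = (8 + 3 + 3 + 4 + 2 + 3) / 6 = 23/6 = 3.8333

Step 2 — sample covariance S[i,j] = (1/(n-1)) · Σ_k (x_{k,i} - mean_i) · (x_{k,j} - mean_j), with n-1 = 5.
  S[X,X] = ((0.1667)·(0.1667) + (-0.8333)·(-0.8333) + (1.1667)·(1.1667) + (-2.8333)·(-2.8333) + (-0.8333)·(-0.8333) + (3.1667)·(3.1667)) / 5 = 20.8333/5 = 4.1667
  S[X,Y] = ((0.1667)·(4.1667) + (-0.8333)·(-0.8333) + (1.1667)·(-0.8333) + (-2.8333)·(0.1667) + (-0.8333)·(-1.8333) + (3.1667)·(-0.8333)) / 5 = -1.1667/5 = -0.2333
  S[Y,Y] = ((4.1667)·(4.1667) + (-0.8333)·(-0.8333) + (-0.8333)·(-0.8333) + (0.1667)·(0.1667) + (-1.8333)·(-1.8333) + (-0.8333)·(-0.8333)) / 5 = 22.8333/5 = 4.5667

S is symmetric (S[j,i] = S[i,j]). Assembling:

S = [[4.1667, -0.2333],
 [-0.2333, 4.5667]]


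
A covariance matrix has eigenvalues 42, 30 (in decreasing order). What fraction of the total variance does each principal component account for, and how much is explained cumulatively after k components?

Step 1 — total variance = trace(Sigma) = Σ λ_i = 42 + 30 = 72.

Step 2 — fraction explained by component i = λ_i / Σ λ:
  PC1: 42/72 = 0.5833
  PC2: 30/72 = 0.4167

Step 3 — cumulative fraction after k components = (λ_1 + ... + λ_k) / Σ λ:
  k = 1: 42/72 = 0.5833
  k = 2: (42 + 30)/72 = 72/72 = 1

Summary (fraction, with percent):

explained: PC1 0.5833 (58.33%), PC2 0.4167 (41.67%);  cumulative: 0.5833, 1


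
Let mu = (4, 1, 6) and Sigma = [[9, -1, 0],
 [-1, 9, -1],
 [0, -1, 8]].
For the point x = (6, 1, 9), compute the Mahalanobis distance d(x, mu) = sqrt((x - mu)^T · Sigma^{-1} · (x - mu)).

Step 1 — centre the observation: (x - mu) = (2, 0, 3).

Step 2 — invert Sigma (cofactor / det for 3×3, or solve directly):
  Sigma^{-1} = [[0.1125, 0.0127, 0.0016],
 [0.0127, 0.1141, 0.0143],
 [0.0016, 0.0143, 0.1268]].

Step 3 — form the quadratic (x - mu)^T · Sigma^{-1} · (x - mu):
  Sigma^{-1} · (x - mu) = (0.2298, 0.0681, 0.3835).
  (x - mu)^T · [Sigma^{-1} · (x - mu)] = (2)·(0.2298) + (0)·(0.0681) + (3)·(0.3835) = 1.6101.

Step 4 — take square root: d = √(1.6101) ≈ 1.2689.

d(x, mu) = √(1.6101) ≈ 1.2689


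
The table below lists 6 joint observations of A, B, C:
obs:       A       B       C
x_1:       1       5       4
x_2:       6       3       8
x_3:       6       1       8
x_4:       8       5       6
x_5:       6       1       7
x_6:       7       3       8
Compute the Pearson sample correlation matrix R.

Step 1 — column means:
  mean(A) = (1 + 6 + 6 + 8 + 6 + 7) / 6 = 34/6 = 5.6667
  mean(B) = (5 + 3 + 1 + 5 + 1 + 3) / 6 = 18/6 = 3
  mean(C) = (4 + 8 + 8 + 6 + 7 + 8) / 6 = 41/6 = 6.8333

Step 2 — sample variances and covariances s[i,j] = (1/(n-1)) · Σ_k (x_{k,i} - mean_i) · (x_{k,j} - mean_j), with n-1 = 5:
  s[A,A] = ((-4.6667)·(-4.6667) + (0.3333)·(0.3333) + (0.3333)·(0.3333) + (2.3333)·(2.3333) + (0.3333)·(0.3333) + (1.3333)·(1.3333)) / 5 = 29.3333/5 = 5.8667
  s[A,B] = ((-4.6667)·(2) + (0.3333)·(0) + (0.3333)·(-2) + (2.3333)·(2) + (0.3333)·(-2) + (1.3333)·(0)) / 5 = -6/5 = -1.2
  s[A,C] = ((-4.6667)·(-2.8333) + (0.3333)·(1.1667) + (0.3333)·(1.1667) + (2.3333)·(-0.8333) + (0.3333)·(0.1667) + (1.3333)·(1.1667)) / 5 = 13.6667/5 = 2.7333
  s[B,B] = ((2)·(2) + (0)·(0) + (-2)·(-2) + (2)·(2) + (-2)·(-2) + (0)·(0)) / 5 = 16/5 = 3.2
  s[B,C] = ((2)·(-2.8333) + (0)·(1.1667) + (-2)·(1.1667) + (2)·(-0.8333) + (-2)·(0.1667) + (0)·(1.1667)) / 5 = -10/5 = -2
  s[C,C] = ((-2.8333)·(-2.8333) + (1.1667)·(1.1667) + (1.1667)·(1.1667) + (-0.8333)·(-0.8333) + (0.1667)·(0.1667) + (1.1667)·(1.1667)) / 5 = 12.8333/5 = 2.5667
  Sample standard deviations s_i = √(s[i,i]):
  s(A) = √(5.8667) = 2.4221
  s(B) = √(3.2) = 1.7889
  s(C) = √(2.5667) = 1.6021

Step 3 — r_{ij} = s_{ij} / (s_i · s_j):
  r[A,A] = 1 (diagonal).
  r[A,B] = -1.2 / (2.4221 · 1.7889) = -1.2 / 4.3328 = -0.277
  r[A,C] = 2.7333 / (2.4221 · 1.6021) = 2.7333 / 3.8804 = 0.7044
  r[B,B] = 1 (diagonal).
  r[B,C] = -2 / (1.7889 · 1.6021) = -2 / 2.8659 = -0.6979
  r[C,C] = 1 (diagonal).

R is symmetric with unit diagonal. Assembling:

R = [[1, -0.277, 0.7044],
 [-0.277, 1, -0.6979],
 [0.7044, -0.6979, 1]]


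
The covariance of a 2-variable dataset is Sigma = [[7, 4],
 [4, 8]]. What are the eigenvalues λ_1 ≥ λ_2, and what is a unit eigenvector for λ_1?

Step 1 — characteristic polynomial of 2×2 Sigma:
  det(Sigma - λI) = λ² - trace · λ + det = 0.
  trace = 7 + 8 = 15, det = 7·8 - (4)² = 40.
Step 2 — discriminant:
  Δ = trace² - 4·det = 225 - 160 = 65.
Step 3 — eigenvalues:
  λ = (trace ± √Δ)/2 = (15 ± 8.0623)/2,
  λ_1 = 11.5311,  λ_2 = 3.4689.

Step 4 — unit eigenvector for λ_1: solve (Sigma - λ_1 I)v = 0. First row:
  (7 - 11.5311)·v_x + (4)·v_y = 0, i.e. (-4.5311)·v_x + (4)·v_y = 0,
  so v ∝ (b, λ_1 - a) = (4, 4.5311) = u.
  ||u|| = √((4)² + (4.5311)²) = √(36.5311) ≈ 6.0441,
  v_1 = u/||u|| ≈ (0.6618, 0.7497) (||v_1|| = 1).

λ_1 = 11.5311,  λ_2 = 3.4689;  v_1 ≈ (0.6618, 0.7497)


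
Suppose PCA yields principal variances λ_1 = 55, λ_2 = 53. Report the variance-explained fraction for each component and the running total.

Step 1 — total variance = trace(Sigma) = Σ λ_i = 55 + 53 = 108.

Step 2 — fraction explained by component i = λ_i / Σ λ:
  PC1: 55/108 = 0.5093
  PC2: 53/108 = 0.4907

Step 3 — cumulative fraction after k components = (λ_1 + ... + λ_k) / Σ λ:
  k = 1: 55/108 = 0.5093
  k = 2: (55 + 53)/108 = 108/108 = 1

Summary (fraction, with percent):

explained: PC1 0.5093 (50.93%), PC2 0.4907 (49.07%);  cumulative: 0.5093, 1


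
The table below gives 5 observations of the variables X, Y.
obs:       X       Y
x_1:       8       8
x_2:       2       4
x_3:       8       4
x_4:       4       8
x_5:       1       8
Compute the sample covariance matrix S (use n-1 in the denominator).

Step 1 — column means:
  mean(X) = (8 + 2 + 8 + 4 + 1) / 5 = 23/5 = 4.6
  mean(Y) = (8 + 4 + 4 + 8 + 8) / 5 = 32/5 = 6.4

Step 2 — sample covariance S[i,j] = (1/(n-1)) · Σ_k (x_{k,i} - mean_i) · (x_{k,j} - mean_j), with n-1 = 4.
  S[X,X] = ((3.4)·(3.4) + (-2.6)·(-2.6) + (3.4)·(3.4) + (-0.6)·(-0.6) + (-3.6)·(-3.6)) / 4 = 43.2/4 = 10.8
  S[X,Y] = ((3.4)·(1.6) + (-2.6)·(-2.4) + (3.4)·(-2.4) + (-0.6)·(1.6) + (-3.6)·(1.6)) / 4 = -3.2/4 = -0.8
  S[Y,Y] = ((1.6)·(1.6) + (-2.4)·(-2.4) + (-2.4)·(-2.4) + (1.6)·(1.6) + (1.6)·(1.6)) / 4 = 19.2/4 = 4.8

S is symmetric (S[j,i] = S[i,j]). Assembling:

S = [[10.8, -0.8],
 [-0.8, 4.8]]


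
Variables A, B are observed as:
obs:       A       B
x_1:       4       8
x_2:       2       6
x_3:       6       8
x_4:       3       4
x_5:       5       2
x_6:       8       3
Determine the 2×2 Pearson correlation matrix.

Step 1 — column means:
  mean(A) = (4 + 2 + 6 + 3 + 5 + 8) / 6 = 28/6 = 4.6667
  mean(B) = (8 + 6 + 8 + 4 + 2 + 3) / 6 = 31/6 = 5.1667

Step 2 — sample variances and covariances s[i,j] = (1/(n-1)) · Σ_k (x_{k,i} - mean_i) · (x_{k,j} - mean_j), with n-1 = 5:
  s[A,A] = ((-0.6667)·(-0.6667) + (-2.6667)·(-2.6667) + (1.3333)·(1.3333) + (-1.6667)·(-1.6667) + (0.3333)·(0.3333) + (3.3333)·(3.3333)) / 5 = 23.3333/5 = 4.6667
  s[A,B] = ((-0.6667)·(2.8333) + (-2.6667)·(0.8333) + (1.3333)·(2.8333) + (-1.6667)·(-1.1667) + (0.3333)·(-3.1667) + (3.3333)·(-2.1667)) / 5 = -6.6667/5 = -1.3333
  s[B,B] = ((2.8333)·(2.8333) + (0.8333)·(0.8333) + (2.8333)·(2.8333) + (-1.1667)·(-1.1667) + (-3.1667)·(-3.1667) + (-2.1667)·(-2.1667)) / 5 = 32.8333/5 = 6.5667
  Sample standard deviations s_i = √(s[i,i]):
  s(A) = √(4.6667) = 2.1602
  s(B) = √(6.5667) = 2.5626

Step 3 — r_{ij} = s_{ij} / (s_i · s_j):
  r[A,A] = 1 (diagonal).
  r[A,B] = -1.3333 / (2.1602 · 2.5626) = -1.3333 / 5.5357 = -0.2409
  r[B,B] = 1 (diagonal).

R is symmetric with unit diagonal. Assembling:

R = [[1, -0.2409],
 [-0.2409, 1]]


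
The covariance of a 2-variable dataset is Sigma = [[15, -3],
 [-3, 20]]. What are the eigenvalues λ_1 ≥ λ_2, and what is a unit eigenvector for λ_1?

Step 1 — characteristic polynomial of 2×2 Sigma:
  det(Sigma - λI) = λ² - trace · λ + det = 0.
  trace = 15 + 20 = 35, det = 15·20 - (-3)² = 291.
Step 2 — discriminant:
  Δ = trace² - 4·det = 1225 - 1164 = 61.
Step 3 — eigenvalues:
  λ = (trace ± √Δ)/2 = (35 ± 7.8102)/2,
  λ_1 = 21.4051,  λ_2 = 13.5949.

Step 4 — unit eigenvector for λ_1: solve (Sigma - λ_1 I)v = 0. First row:
  (15 - 21.4051)·v_x + (-3)·v_y = 0, i.e. (-6.4051)·v_x + (-3)·v_y = 0,
  so v ∝ (b, λ_1 - a) = (-3, 6.4051); multiply by -1 so the first entry is positive: u = (3, -6.4051).
  ||u|| = √((3)² + (-6.4051)²) = √(50.0256) ≈ 7.0729,
  v_1 = u/||u|| ≈ (0.4242, -0.9056) (||v_1|| = 1).

λ_1 = 21.4051,  λ_2 = 13.5949;  v_1 ≈ (0.4242, -0.9056)


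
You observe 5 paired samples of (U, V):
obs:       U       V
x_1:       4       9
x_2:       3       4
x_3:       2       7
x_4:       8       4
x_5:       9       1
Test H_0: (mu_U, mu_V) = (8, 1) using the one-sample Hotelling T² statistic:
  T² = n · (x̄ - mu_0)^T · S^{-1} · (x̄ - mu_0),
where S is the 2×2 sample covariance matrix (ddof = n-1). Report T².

Step 1 — sample mean vector:
  mean(U) = (4 + 3 + 2 + 8 + 9) / 5 = 26/5 = 5.2
  mean(V) = (9 + 4 + 7 + 4 + 1) / 5 = 25/5 = 5
  x̄ = (5.2, 5),  deviation x̄ - mu_0 = (5.2, 5) - (8, 1) = (-2.8, 4).

Step 2 — sample covariance matrix, S[i,j] = (1/(n-1)) · Σ_k (x_{k,i} - mean_i) · (x_{k,j} - mean_j), divisor n-1 = 4:
  S[U,U] = ((-1.2)·(-1.2) + (-2.2)·(-2.2) + (-3.2)·(-3.2) + (2.8)·(2.8) + (3.8)·(3.8)) / 4 = 38.8/4 = 9.7
  S[U,V] = ((-1.2)·(4) + (-2.2)·(-1) + (-3.2)·(2) + (2.8)·(-1) + (3.8)·(-4)) / 4 = -27/4 = -6.75
  S[V,V] = ((4)·(4) + (-1)·(-1) + (2)·(2) + (-1)·(-1) + (-4)·(-4)) / 4 = 38/4 = 9.5
  S = [[9.7, -6.75],
 [-6.75, 9.5]].

Step 3 — invert S. det(S) = 9.7·9.5 - (-6.75)² = 46.5875.
  S^{-1} = (1/det) · [[d, -b], [-b, a]] = [[0.2039, 0.1449],
 [0.1449, 0.2082]].

Step 4 — quadratic form (x̄ - mu_0)^T · S^{-1} · (x̄ - mu_0):
  S^{-1} · (x̄ - mu_0) = (0.0086, 0.4272),
  (x̄ - mu_0)^T · [...] = (-2.8)·(0.0086) + (4)·(0.4272) = 1.6846.

Step 5 — scale by n: T² = 5 · 1.6846 = 8.4229.

T² ≈ 8.4229


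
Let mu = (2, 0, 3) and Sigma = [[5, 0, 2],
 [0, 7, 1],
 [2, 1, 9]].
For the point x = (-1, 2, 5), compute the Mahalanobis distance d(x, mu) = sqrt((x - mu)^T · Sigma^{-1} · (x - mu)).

Step 1 — centre the observation: (x - mu) = (-3, 2, 2).

Step 2 — invert Sigma (cofactor / det for 3×3, or solve directly):
  Sigma^{-1} = [[0.2199, 0.0071, -0.0496],
 [0.0071, 0.1454, -0.0177],
 [-0.0496, -0.0177, 0.1241]].

Step 3 — form the quadratic (x - mu)^T · Sigma^{-1} · (x - mu):
  Sigma^{-1} · (x - mu) = (-0.7447, 0.234, 0.3617).
  (x - mu)^T · [Sigma^{-1} · (x - mu)] = (-3)·(-0.7447) + (2)·(0.234) + (2)·(0.3617) = 3.4255.

Step 4 — take square root: d = √(3.4255) ≈ 1.8508.

d(x, mu) = √(3.4255) ≈ 1.8508


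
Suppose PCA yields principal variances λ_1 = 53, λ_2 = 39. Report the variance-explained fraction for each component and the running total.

Step 1 — total variance = trace(Sigma) = Σ λ_i = 53 + 39 = 92.

Step 2 — fraction explained by component i = λ_i / Σ λ:
  PC1: 53/92 = 0.5761
  PC2: 39/92 = 0.4239

Step 3 — cumulative fraction after k components = (λ_1 + ... + λ_k) / Σ λ:
  k = 1: 53/92 = 0.5761
  k = 2: (53 + 39)/92 = 92/92 = 1

Summary (fraction, with percent):

explained: PC1 0.5761 (57.61%), PC2 0.4239 (42.39%);  cumulative: 0.5761, 1


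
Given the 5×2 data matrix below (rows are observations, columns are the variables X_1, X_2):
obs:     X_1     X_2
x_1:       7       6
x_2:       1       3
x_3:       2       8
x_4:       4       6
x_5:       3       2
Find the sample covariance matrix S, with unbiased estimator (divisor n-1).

Step 1 — column means:
  mean(X_1) = (7 + 1 + 2 + 4 + 3) / 5 = 17/5 = 3.4
  mean(X_2) = (6 + 3 + 8 + 6 + 2) / 5 = 25/5 = 5

Step 2 — sample covariance S[i,j] = (1/(n-1)) · Σ_k (x_{k,i} - mean_i) · (x_{k,j} - mean_j), with n-1 = 4.
  S[X_1,X_1] = ((3.6)·(3.6) + (-2.4)·(-2.4) + (-1.4)·(-1.4) + (0.6)·(0.6) + (-0.4)·(-0.4)) / 4 = 21.2/4 = 5.3
  S[X_1,X_2] = ((3.6)·(1) + (-2.4)·(-2) + (-1.4)·(3) + (0.6)·(1) + (-0.4)·(-3)) / 4 = 6/4 = 1.5
  S[X_2,X_2] = ((1)·(1) + (-2)·(-2) + (3)·(3) + (1)·(1) + (-3)·(-3)) / 4 = 24/4 = 6

S is symmetric (S[j,i] = S[i,j]). Assembling:

S = [[5.3, 1.5],
 [1.5, 6]]


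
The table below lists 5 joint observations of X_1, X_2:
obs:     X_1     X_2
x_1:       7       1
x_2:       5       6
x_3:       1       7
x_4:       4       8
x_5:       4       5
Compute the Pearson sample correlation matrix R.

Step 1 — column means:
  mean(X_1) = (7 + 5 + 1 + 4 + 4) / 5 = 21/5 = 4.2
  mean(X_2) = (1 + 6 + 7 + 8 + 5) / 5 = 27/5 = 5.4

Step 2 — sample variances and covariances s[i,j] = (1/(n-1)) · Σ_k (x_{k,i} - mean_i) · (x_{k,j} - mean_j), with n-1 = 4:
  s[X_1,X_1] = ((2.8)·(2.8) + (0.8)·(0.8) + (-3.2)·(-3.2) + (-0.2)·(-0.2) + (-0.2)·(-0.2)) / 4 = 18.8/4 = 4.7
  s[X_1,X_2] = ((2.8)·(-4.4) + (0.8)·(0.6) + (-3.2)·(1.6) + (-0.2)·(2.6) + (-0.2)·(-0.4)) / 4 = -17.4/4 = -4.35
  s[X_2,X_2] = ((-4.4)·(-4.4) + (0.6)·(0.6) + (1.6)·(1.6) + (2.6)·(2.6) + (-0.4)·(-0.4)) / 4 = 29.2/4 = 7.3
  Sample standard deviations s_i = √(s[i,i]):
  s(X_1) = √(4.7) = 2.1679
  s(X_2) = √(7.3) = 2.7019

Step 3 — r_{ij} = s_{ij} / (s_i · s_j):
  r[X_1,X_1] = 1 (diagonal).
  r[X_1,X_2] = -4.35 / (2.1679 · 2.7019) = -4.35 / 5.8575 = -0.7426
  r[X_2,X_2] = 1 (diagonal).

R is symmetric with unit diagonal. Assembling:

R = [[1, -0.7426],
 [-0.7426, 1]]


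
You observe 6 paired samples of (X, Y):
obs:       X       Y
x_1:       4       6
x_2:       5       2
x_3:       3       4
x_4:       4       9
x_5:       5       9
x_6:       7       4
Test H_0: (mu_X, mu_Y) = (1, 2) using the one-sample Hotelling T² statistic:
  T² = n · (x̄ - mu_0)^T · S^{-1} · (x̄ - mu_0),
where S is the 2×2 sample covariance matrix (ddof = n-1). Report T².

Step 1 — sample mean vector:
  mean(X) = (4 + 5 + 3 + 4 + 5 + 7) / 6 = 28/6 = 4.6667
  mean(Y) = (6 + 2 + 4 + 9 + 9 + 4) / 6 = 34/6 = 5.6667
  x̄ = (4.6667, 5.6667),  deviation x̄ - mu_0 = (4.6667, 5.6667) - (1, 2) = (3.6667, 3.6667).

Step 2 — sample covariance matrix, S[i,j] = (1/(n-1)) · Σ_k (x_{k,i} - mean_i) · (x_{k,j} - mean_j), divisor n-1 = 5:
  S[X,X] = ((-0.6667)·(-0.6667) + (0.3333)·(0.3333) + (-1.6667)·(-1.6667) + (-0.6667)·(-0.6667) + (0.3333)·(0.3333) + (2.3333)·(2.3333)) / 5 = 9.3333/5 = 1.8667
  S[X,Y] = ((-0.6667)·(0.3333) + (0.3333)·(-3.6667) + (-1.6667)·(-1.6667) + (-0.6667)·(3.3333) + (0.3333)·(3.3333) + (2.3333)·(-1.6667)) / 5 = -3.6667/5 = -0.7333
  S[Y,Y] = ((0.3333)·(0.3333) + (-3.6667)·(-3.6667) + (-1.6667)·(-1.6667) + (3.3333)·(3.3333) + (3.3333)·(3.3333) + (-1.6667)·(-1.6667)) / 5 = 41.3333/5 = 8.2667
  S = [[1.8667, -0.7333],
 [-0.7333, 8.2667]].

Step 3 — invert S. det(S) = 1.8667·8.2667 - (-0.7333)² = 14.8933.
  S^{-1} = (1/det) · [[d, -b], [-b, a]] = [[0.5551, 0.0492],
 [0.0492, 0.1253]].

Step 4 — quadratic form (x̄ - mu_0)^T · S^{-1} · (x̄ - mu_0):
  S^{-1} · (x̄ - mu_0) = (2.2158, 0.6401),
  (x̄ - mu_0)^T · [...] = (3.6667)·(2.2158) + (3.6667)·(0.6401) = 10.4715.

Step 5 — scale by n: T² = 6 · 10.4715 = 62.829.

T² ≈ 62.829


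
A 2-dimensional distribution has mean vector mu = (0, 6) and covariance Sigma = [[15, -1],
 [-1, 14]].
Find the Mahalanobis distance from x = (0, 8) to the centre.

Step 1 — centre the observation: (x - mu) = (0, 2).

Step 2 — invert Sigma. det(Sigma) = 15·14 - (-1)² = 209.
  Sigma^{-1} = (1/det) · [[d, -b], [-b, a]] = [[0.067, 0.0048],
 [0.0048, 0.0718]].

Step 3 — form the quadratic (x - mu)^T · Sigma^{-1} · (x - mu):
  Sigma^{-1} · (x - mu) = (0.0096, 0.1435).
  (x - mu)^T · [Sigma^{-1} · (x - mu)] = (0)·(0.0096) + (2)·(0.1435) = 0.2871.

Step 4 — take square root: d = √(0.2871) ≈ 0.5358.

d(x, mu) = √(0.2871) ≈ 0.5358


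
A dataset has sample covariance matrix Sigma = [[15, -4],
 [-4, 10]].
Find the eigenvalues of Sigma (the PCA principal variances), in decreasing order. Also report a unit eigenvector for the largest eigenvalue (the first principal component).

Step 1 — characteristic polynomial of 2×2 Sigma:
  det(Sigma - λI) = λ² - trace · λ + det = 0.
  trace = 15 + 10 = 25, det = 15·10 - (-4)² = 134.
Step 2 — discriminant:
  Δ = trace² - 4·det = 625 - 536 = 89.
Step 3 — eigenvalues:
  λ = (trace ± √Δ)/2 = (25 ± 9.434)/2,
  λ_1 = 17.217,  λ_2 = 7.783.

Step 4 — unit eigenvector for λ_1: solve (Sigma - λ_1 I)v = 0. First row:
  (15 - 17.217)·v_x + (-4)·v_y = 0, i.e. (-2.217)·v_x + (-4)·v_y = 0,
  so v ∝ (b, λ_1 - a) = (-4, 2.217); multiply by -1 so the first entry is positive: u = (4, -2.217).
  ||u|| = √((4)² + (-2.217)²) = √(20.915) ≈ 4.5733,
  v_1 = u/||u|| ≈ (0.8746, -0.4848) (||v_1|| = 1).

λ_1 = 17.217,  λ_2 = 7.783;  v_1 ≈ (0.8746, -0.4848)


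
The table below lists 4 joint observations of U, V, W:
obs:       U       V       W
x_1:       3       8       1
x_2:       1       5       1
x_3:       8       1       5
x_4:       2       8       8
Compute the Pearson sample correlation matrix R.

Step 1 — column means:
  mean(U) = (3 + 1 + 8 + 2) / 4 = 14/4 = 3.5
  mean(V) = (8 + 5 + 1 + 8) / 4 = 22/4 = 5.5
  mean(W) = (1 + 1 + 5 + 8) / 4 = 15/4 = 3.75

Step 2 — sample variances and covariances s[i,j] = (1/(n-1)) · Σ_k (x_{k,i} - mean_i) · (x_{k,j} - mean_j), with n-1 = 3:
  s[U,U] = ((-0.5)·(-0.5) + (-2.5)·(-2.5) + (4.5)·(4.5) + (-1.5)·(-1.5)) / 3 = 29/3 = 9.6667
  s[U,V] = ((-0.5)·(2.5) + (-2.5)·(-0.5) + (4.5)·(-4.5) + (-1.5)·(2.5)) / 3 = -24/3 = -8
  s[U,W] = ((-0.5)·(-2.75) + (-2.5)·(-2.75) + (4.5)·(1.25) + (-1.5)·(4.25)) / 3 = 7.5/3 = 2.5
  s[V,V] = ((2.5)·(2.5) + (-0.5)·(-0.5) + (-4.5)·(-4.5) + (2.5)·(2.5)) / 3 = 33/3 = 11
  s[V,W] = ((2.5)·(-2.75) + (-0.5)·(-2.75) + (-4.5)·(1.25) + (2.5)·(4.25)) / 3 = -0.5/3 = -0.1667
  s[W,W] = ((-2.75)·(-2.75) + (-2.75)·(-2.75) + (1.25)·(1.25) + (4.25)·(4.25)) / 3 = 34.75/3 = 11.5833
  Sample standard deviations s_i = √(s[i,i]):
  s(U) = √(9.6667) = 3.1091
  s(V) = √(11) = 3.3166
  s(W) = √(11.5833) = 3.4034

Step 3 — r_{ij} = s_{ij} / (s_i · s_j):
  r[U,U] = 1 (diagonal).
  r[U,V] = -8 / (3.1091 · 3.3166) = -8 / 10.3118 = -0.7758
  r[U,W] = 2.5 / (3.1091 · 3.4034) = 2.5 / 10.5817 = 0.2363
  r[V,V] = 1 (diagonal).
  r[V,W] = -0.1667 / (3.3166 · 3.4034) = -0.1667 / 11.2879 = -0.0148
  r[W,W] = 1 (diagonal).

R is symmetric with unit diagonal. Assembling:

R = [[1, -0.7758, 0.2363],
 [-0.7758, 1, -0.0148],
 [0.2363, -0.0148, 1]]


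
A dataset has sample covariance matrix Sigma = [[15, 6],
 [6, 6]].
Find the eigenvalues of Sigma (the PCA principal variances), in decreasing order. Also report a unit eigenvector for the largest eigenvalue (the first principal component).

Step 1 — characteristic polynomial of 2×2 Sigma:
  det(Sigma - λI) = λ² - trace · λ + det = 0.
  trace = 15 + 6 = 21, det = 15·6 - (6)² = 54.
Step 2 — discriminant:
  Δ = trace² - 4·det = 441 - 216 = 225.
Step 3 — eigenvalues:
  λ = (trace ± √Δ)/2 = (21 ± 15)/2,
  λ_1 = 18,  λ_2 = 3.

Step 4 — unit eigenvector for λ_1: solve (Sigma - λ_1 I)v = 0. First row:
  (15 - 18)·v_x + (6)·v_y = 0, i.e. (-3)·v_x + (6)·v_y = 0,
  so v ∝ (b, λ_1 - a) = (6, 3) = u.
  ||u|| = √((6)² + (3)²) = √(45) ≈ 6.7082,
  v_1 = u/||u|| ≈ (0.8944, 0.4472) (||v_1|| = 1).

λ_1 = 18,  λ_2 = 3;  v_1 ≈ (0.8944, 0.4472)


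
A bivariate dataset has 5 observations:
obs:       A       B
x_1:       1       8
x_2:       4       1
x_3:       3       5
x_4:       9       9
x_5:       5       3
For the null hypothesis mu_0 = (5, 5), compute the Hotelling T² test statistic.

Step 1 — sample mean vector:
  mean(A) = (1 + 4 + 3 + 9 + 5) / 5 = 22/5 = 4.4
  mean(B) = (8 + 1 + 5 + 9 + 3) / 5 = 26/5 = 5.2
  x̄ = (4.4, 5.2),  deviation x̄ - mu_0 = (4.4, 5.2) - (5, 5) = (-0.6, 0.2).

Step 2 — sample covariance matrix, S[i,j] = (1/(n-1)) · Σ_k (x_{k,i} - mean_i) · (x_{k,j} - mean_j), divisor n-1 = 4:
  S[A,A] = ((-3.4)·(-3.4) + (-0.4)·(-0.4) + (-1.4)·(-1.4) + (4.6)·(4.6) + (0.6)·(0.6)) / 4 = 35.2/4 = 8.8
  S[A,B] = ((-3.4)·(2.8) + (-0.4)·(-4.2) + (-1.4)·(-0.2) + (4.6)·(3.8) + (0.6)·(-2.2)) / 4 = 8.6/4 = 2.15
  S[B,B] = ((2.8)·(2.8) + (-4.2)·(-4.2) + (-0.2)·(-0.2) + (3.8)·(3.8) + (-2.2)·(-2.2)) / 4 = 44.8/4 = 11.2
  S = [[8.8, 2.15],
 [2.15, 11.2]].

Step 3 — invert S. det(S) = 8.8·11.2 - (2.15)² = 93.9375.
  S^{-1} = (1/det) · [[d, -b], [-b, a]] = [[0.1192, -0.0229],
 [-0.0229, 0.0937]].

Step 4 — quadratic form (x̄ - mu_0)^T · S^{-1} · (x̄ - mu_0):
  S^{-1} · (x̄ - mu_0) = (-0.0761, 0.0325),
  (x̄ - mu_0)^T · [...] = (-0.6)·(-0.0761) + (0.2)·(0.0325) = 0.0522.

Step 5 — scale by n: T² = 5 · 0.0522 = 0.2608.

T² ≈ 0.2608


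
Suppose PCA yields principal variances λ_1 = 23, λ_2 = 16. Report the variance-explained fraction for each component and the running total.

Step 1 — total variance = trace(Sigma) = Σ λ_i = 23 + 16 = 39.

Step 2 — fraction explained by component i = λ_i / Σ λ:
  PC1: 23/39 = 0.5897
  PC2: 16/39 = 0.4103

Step 3 — cumulative fraction after k components = (λ_1 + ... + λ_k) / Σ λ:
  k = 1: 23/39 = 0.5897
  k = 2: (23 + 16)/39 = 39/39 = 1

Summary (fraction, with percent):

explained: PC1 0.5897 (58.97%), PC2 0.4103 (41.03%);  cumulative: 0.5897, 1


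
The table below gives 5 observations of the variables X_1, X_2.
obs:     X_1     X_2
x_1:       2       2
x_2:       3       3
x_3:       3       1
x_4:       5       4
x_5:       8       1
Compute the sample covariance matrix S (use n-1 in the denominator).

Step 1 — column means:
  mean(X_1) = (2 + 3 + 3 + 5 + 8) / 5 = 21/5 = 4.2
  mean(X_2) = (2 + 3 + 1 + 4 + 1) / 5 = 11/5 = 2.2

Step 2 — sample covariance S[i,j] = (1/(n-1)) · Σ_k (x_{k,i} - mean_i) · (x_{k,j} - mean_j), with n-1 = 4.
  S[X_1,X_1] = ((-2.2)·(-2.2) + (-1.2)·(-1.2) + (-1.2)·(-1.2) + (0.8)·(0.8) + (3.8)·(3.8)) / 4 = 22.8/4 = 5.7
  S[X_1,X_2] = ((-2.2)·(-0.2) + (-1.2)·(0.8) + (-1.2)·(-1.2) + (0.8)·(1.8) + (3.8)·(-1.2)) / 4 = -2.2/4 = -0.55
  S[X_2,X_2] = ((-0.2)·(-0.2) + (0.8)·(0.8) + (-1.2)·(-1.2) + (1.8)·(1.8) + (-1.2)·(-1.2)) / 4 = 6.8/4 = 1.7

S is symmetric (S[j,i] = S[i,j]). Assembling:

S = [[5.7, -0.55],
 [-0.55, 1.7]]


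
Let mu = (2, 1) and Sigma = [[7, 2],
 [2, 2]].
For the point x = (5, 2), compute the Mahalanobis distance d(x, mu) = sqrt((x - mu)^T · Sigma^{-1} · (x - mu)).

Step 1 — centre the observation: (x - mu) = (3, 1).

Step 2 — invert Sigma. det(Sigma) = 7·2 - (2)² = 10.
  Sigma^{-1} = (1/det) · [[d, -b], [-b, a]] = [[0.2, -0.2],
 [-0.2, 0.7]].

Step 3 — form the quadratic (x - mu)^T · Sigma^{-1} · (x - mu):
  Sigma^{-1} · (x - mu) = (0.4, 0.1).
  (x - mu)^T · [Sigma^{-1} · (x - mu)] = (3)·(0.4) + (1)·(0.1) = 1.3.

Step 4 — take square root: d = √(1.3) ≈ 1.1402.

d(x, mu) = √(1.3) ≈ 1.1402


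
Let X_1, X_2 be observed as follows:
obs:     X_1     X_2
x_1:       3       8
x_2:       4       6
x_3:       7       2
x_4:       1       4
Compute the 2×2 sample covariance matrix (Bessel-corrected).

Step 1 — column means:
  mean(X_1) = (3 + 4 + 7 + 1) / 4 = 15/4 = 3.75
  mean(X_2) = (8 + 6 + 2 + 4) / 4 = 20/4 = 5

Step 2 — sample covariance S[i,j] = (1/(n-1)) · Σ_k (x_{k,i} - mean_i) · (x_{k,j} - mean_j), with n-1 = 3.
  S[X_1,X_1] = ((-0.75)·(-0.75) + (0.25)·(0.25) + (3.25)·(3.25) + (-2.75)·(-2.75)) / 3 = 18.75/3 = 6.25
  S[X_1,X_2] = ((-0.75)·(3) + (0.25)·(1) + (3.25)·(-3) + (-2.75)·(-1)) / 3 = -9/3 = -3
  S[X_2,X_2] = ((3)·(3) + (1)·(1) + (-3)·(-3) + (-1)·(-1)) / 3 = 20/3 = 6.6667

S is symmetric (S[j,i] = S[i,j]). Assembling:

S = [[6.25, -3],
 [-3, 6.6667]]


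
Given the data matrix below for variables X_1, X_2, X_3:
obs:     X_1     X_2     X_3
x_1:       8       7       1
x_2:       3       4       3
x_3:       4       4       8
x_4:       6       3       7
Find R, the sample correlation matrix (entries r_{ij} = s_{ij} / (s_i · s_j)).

Step 1 — column means:
  mean(X_1) = (8 + 3 + 4 + 6) / 4 = 21/4 = 5.25
  mean(X_2) = (7 + 4 + 4 + 3) / 4 = 18/4 = 4.5
  mean(X_3) = (1 + 3 + 8 + 7) / 4 = 19/4 = 4.75

Step 2 — sample variances and covariances s[i,j] = (1/(n-1)) · Σ_k (x_{k,i} - mean_i) · (x_{k,j} - mean_j), with n-1 = 3:
  s[X_1,X_1] = ((2.75)·(2.75) + (-2.25)·(-2.25) + (-1.25)·(-1.25) + (0.75)·(0.75)) / 3 = 14.75/3 = 4.9167
  s[X_1,X_2] = ((2.75)·(2.5) + (-2.25)·(-0.5) + (-1.25)·(-0.5) + (0.75)·(-1.5)) / 3 = 7.5/3 = 2.5
  s[X_1,X_3] = ((2.75)·(-3.75) + (-2.25)·(-1.75) + (-1.25)·(3.25) + (0.75)·(2.25)) / 3 = -8.75/3 = -2.9167
  s[X_2,X_2] = ((2.5)·(2.5) + (-0.5)·(-0.5) + (-0.5)·(-0.5) + (-1.5)·(-1.5)) / 3 = 9/3 = 3
  s[X_2,X_3] = ((2.5)·(-3.75) + (-0.5)·(-1.75) + (-0.5)·(3.25) + (-1.5)·(2.25)) / 3 = -13.5/3 = -4.5
  s[X_3,X_3] = ((-3.75)·(-3.75) + (-1.75)·(-1.75) + (3.25)·(3.25) + (2.25)·(2.25)) / 3 = 32.75/3 = 10.9167
  Sample standard deviations s_i = √(s[i,i]):
  s(X_1) = √(4.9167) = 2.2174
  s(X_2) = √(3) = 1.7321
  s(X_3) = √(10.9167) = 3.304

Step 3 — r_{ij} = s_{ij} / (s_i · s_j):
  r[X_1,X_1] = 1 (diagonal).
  r[X_1,X_2] = 2.5 / (2.2174 · 1.7321) = 2.5 / 3.8406 = 0.6509
  r[X_1,X_3] = -2.9167 / (2.2174 · 3.304) = -2.9167 / 7.3262 = -0.3981
  r[X_2,X_2] = 1 (diagonal).
  r[X_2,X_3] = -4.5 / (1.7321 · 3.304) = -4.5 / 5.7228 = -0.7863
  r[X_3,X_3] = 1 (diagonal).

R is symmetric with unit diagonal. Assembling:

R = [[1, 0.6509, -0.3981],
 [0.6509, 1, -0.7863],
 [-0.3981, -0.7863, 1]]


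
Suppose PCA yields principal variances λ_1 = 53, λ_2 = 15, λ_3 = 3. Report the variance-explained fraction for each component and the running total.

Step 1 — total variance = trace(Sigma) = Σ λ_i = 53 + 15 + 3 = 71.

Step 2 — fraction explained by component i = λ_i / Σ λ:
  PC1: 53/71 = 0.7465
  PC2: 15/71 = 0.2113
  PC3: 3/71 = 0.0423

Step 3 — cumulative fraction after k components = (λ_1 + ... + λ_k) / Σ λ:
  k = 1: 53/71 = 0.7465
  k = 2: (53 + 15)/71 = 68/71 = 0.9577
  k = 3: (53 + 15 + 3)/71 = 71/71 = 1

Summary (fraction, with percent):

explained: PC1 0.7465 (74.65%), PC2 0.2113 (21.13%), PC3 0.0423 (4.23%);  cumulative: 0.7465, 0.9577, 1


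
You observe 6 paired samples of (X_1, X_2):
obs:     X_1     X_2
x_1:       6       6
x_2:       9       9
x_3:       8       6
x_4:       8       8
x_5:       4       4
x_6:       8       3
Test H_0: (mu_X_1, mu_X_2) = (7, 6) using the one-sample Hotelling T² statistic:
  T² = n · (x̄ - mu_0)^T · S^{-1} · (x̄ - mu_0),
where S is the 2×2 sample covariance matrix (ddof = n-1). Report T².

Step 1 — sample mean vector:
  mean(X_1) = (6 + 9 + 8 + 8 + 4 + 8) / 6 = 43/6 = 7.1667
  mean(X_2) = (6 + 9 + 6 + 8 + 4 + 3) / 6 = 36/6 = 6
  x̄ = (7.1667, 6),  deviation x̄ - mu_0 = (7.1667, 6) - (7, 6) = (0.1667, 0).

Step 2 — sample covariance matrix, S[i,j] = (1/(n-1)) · Σ_k (x_{k,i} - mean_i) · (x_{k,j} - mean_j), divisor n-1 = 5:
  S[X_1,X_1] = ((-1.1667)·(-1.1667) + (1.8333)·(1.8333) + (0.8333)·(0.8333) + (0.8333)·(0.8333) + (-3.1667)·(-3.1667) + (0.8333)·(0.8333)) / 5 = 16.8333/5 = 3.3667
  S[X_1,X_2] = ((-1.1667)·(0) + (1.8333)·(3) + (0.8333)·(0) + (0.8333)·(2) + (-3.1667)·(-2) + (0.8333)·(-3)) / 5 = 11/5 = 2.2
  S[X_2,X_2] = ((0)·(0) + (3)·(3) + (0)·(0) + (2)·(2) + (-2)·(-2) + (-3)·(-3)) / 5 = 26/5 = 5.2
  S = [[3.3667, 2.2],
 [2.2, 5.2]].

Step 3 — invert S. det(S) = 3.3667·5.2 - (2.2)² = 12.6667.
  S^{-1} = (1/det) · [[d, -b], [-b, a]] = [[0.4105, -0.1737],
 [-0.1737, 0.2658]].

Step 4 — quadratic form (x̄ - mu_0)^T · S^{-1} · (x̄ - mu_0):
  S^{-1} · (x̄ - mu_0) = (0.0684, -0.0289),
  (x̄ - mu_0)^T · [...] = (0.1667)·(0.0684) + (0)·(-0.0289) = 0.0114.

Step 5 — scale by n: T² = 6 · 0.0114 = 0.0684.

T² ≈ 0.0684


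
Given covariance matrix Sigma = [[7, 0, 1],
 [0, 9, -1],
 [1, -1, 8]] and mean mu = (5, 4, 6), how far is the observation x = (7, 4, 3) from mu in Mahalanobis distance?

Step 1 — centre the observation: (x - mu) = (2, 0, -3).

Step 2 — invert Sigma (cofactor / det for 3×3, or solve directly):
  Sigma^{-1} = [[0.1455, -0.002, -0.0184],
 [-0.002, 0.1127, 0.0143],
 [-0.0184, 0.0143, 0.1291]].

Step 3 — form the quadratic (x - mu)^T · Sigma^{-1} · (x - mu):
  Sigma^{-1} · (x - mu) = (0.3463, -0.0471, -0.4242).
  (x - mu)^T · [Sigma^{-1} · (x - mu)] = (2)·(0.3463) + (0)·(-0.0471) + (-3)·(-0.4242) = 1.9652.

Step 4 — take square root: d = √(1.9652) ≈ 1.4018.

d(x, mu) = √(1.9652) ≈ 1.4018


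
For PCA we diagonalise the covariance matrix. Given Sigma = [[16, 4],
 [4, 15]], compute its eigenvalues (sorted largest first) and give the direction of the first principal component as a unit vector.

Step 1 — characteristic polynomial of 2×2 Sigma:
  det(Sigma - λI) = λ² - trace · λ + det = 0.
  trace = 16 + 15 = 31, det = 16·15 - (4)² = 224.
Step 2 — discriminant:
  Δ = trace² - 4·det = 961 - 896 = 65.
Step 3 — eigenvalues:
  λ = (trace ± √Δ)/2 = (31 ± 8.0623)/2,
  λ_1 = 19.5311,  λ_2 = 11.4689.

Step 4 — unit eigenvector for λ_1: solve (Sigma - λ_1 I)v = 0. First row:
  (16 - 19.5311)·v_x + (4)·v_y = 0, i.e. (-3.5311)·v_x + (4)·v_y = 0,
  so v ∝ (b, λ_1 - a) = (4, 3.5311) = u.
  ||u|| = √((4)² + (3.5311)²) = √(28.4689) ≈ 5.3356,
  v_1 = u/||u|| ≈ (0.7497, 0.6618) (||v_1|| = 1).

λ_1 = 19.5311,  λ_2 = 11.4689;  v_1 ≈ (0.7497, 0.6618)


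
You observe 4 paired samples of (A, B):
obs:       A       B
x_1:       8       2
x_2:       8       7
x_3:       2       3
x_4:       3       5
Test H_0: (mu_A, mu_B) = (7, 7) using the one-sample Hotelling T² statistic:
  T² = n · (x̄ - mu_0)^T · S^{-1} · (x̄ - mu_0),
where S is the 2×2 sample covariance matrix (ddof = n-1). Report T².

Step 1 — sample mean vector:
  mean(A) = (8 + 8 + 2 + 3) / 4 = 21/4 = 5.25
  mean(B) = (2 + 7 + 3 + 5) / 4 = 17/4 = 4.25
  x̄ = (5.25, 4.25),  deviation x̄ - mu_0 = (5.25, 4.25) - (7, 7) = (-1.75, -2.75).

Step 2 — sample covariance matrix, S[i,j] = (1/(n-1)) · Σ_k (x_{k,i} - mean_i) · (x_{k,j} - mean_j), divisor n-1 = 3:
  S[A,A] = ((2.75)·(2.75) + (2.75)·(2.75) + (-3.25)·(-3.25) + (-2.25)·(-2.25)) / 3 = 30.75/3 = 10.25
  S[A,B] = ((2.75)·(-2.25) + (2.75)·(2.75) + (-3.25)·(-1.25) + (-2.25)·(0.75)) / 3 = 3.75/3 = 1.25
  S[B,B] = ((-2.25)·(-2.25) + (2.75)·(2.75) + (-1.25)·(-1.25) + (0.75)·(0.75)) / 3 = 14.75/3 = 4.9167
  S = [[10.25, 1.25],
 [1.25, 4.9167]].

Step 3 — invert S. det(S) = 10.25·4.9167 - (1.25)² = 48.8333.
  S^{-1} = (1/det) · [[d, -b], [-b, a]] = [[0.1007, -0.0256],
 [-0.0256, 0.2099]].

Step 4 — quadratic form (x̄ - mu_0)^T · S^{-1} · (x̄ - mu_0):
  S^{-1} · (x̄ - mu_0) = (-0.1058, -0.5324),
  (x̄ - mu_0)^T · [...] = (-1.75)·(-0.1058) + (-2.75)·(-0.5324) = 1.6493.

Step 5 — scale by n: T² = 4 · 1.6493 = 6.5973.

T² ≈ 6.5973


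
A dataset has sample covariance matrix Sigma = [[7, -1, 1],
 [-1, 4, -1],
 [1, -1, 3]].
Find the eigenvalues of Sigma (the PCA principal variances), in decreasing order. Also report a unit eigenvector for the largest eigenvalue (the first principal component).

Step 1 — characteristic polynomial p(λ) = det(λI - Sigma) = λ³ - tr·λ² + c_1·λ - det, where tr = trace, c_1 = sum of the principal 2×2 minors, det = det(Sigma):
  tr = 7 + 4 + 3 = 14,
  c_1 = (7·4 - (-1)²) + (7·3 - (1)²) + (4·3 - (-1)²) = 27 + 20 + 11 = 58,
  det = 7·(4·3 - (-1)²) - (-1)·((-1)·3 - (-1)·(1)) + (1)·((-1)·(-1) - 4·(1)) = 7·(11) - (-1)·(-2) + (1)·(-3) = 72.
  So p(λ) = λ³ - 14λ² + 58λ - 72.
Step 2 — look for an integer root (rational root theorem: any rational root is an integer divisor of 72). Testing λ = 4:
  p(4) = 64 - 224 + 232 - 72 = 0  ✓
  Dividing out (λ - 4): p(λ) = (λ - 4)(λ² - 10λ + 18).
Step 3 — remaining eigenvalues from the quadratic λ² - 10λ + 18 = 0:
  Δ = 10² - 4·18 = 100 - 72 = 28,  λ = (10 ± √28)/2 = (10 ± 5.2915)/2 ≈ 7.6458 or 2.3542.
  Sorted: λ_1 = 7.6458,  λ_2 = 4,  λ_3 = 2.3542  (check: sum = 14 = tr ✓).

Step 4 — unit eigenvector for λ_1 ≈ 7.6458: v spans the null space of (Sigma - λ_1 I), whose rows are
  r_1 = (-0.6458, -1, 1),  r_2 = (-1, -3.6458, -1),  r_3 = (1, -1, -4.6458).
  v is orthogonal to every row, so take v ∝ r_1 × r_2 = ((-1)·(-1) - (1)·(-3.6458), (1)·(-1) - (-0.6458)·(-1), (-0.6458)·(-3.6458) - (-1)·(-1)) ≈ (4.6458, -1.6458, 1.3542).
  Let u = (4.6458, -1.6458, 1.3542).
  ||u|| = √((4.6458)² + (-1.6458)² + (1.3542)²) = √(26.1255) ≈ 5.1113,  v_1 = u/||u|| ≈ (0.9089, -0.322, 0.265) (||v_1|| = 1).

λ_1 = 7.6458,  λ_2 = 4,  λ_3 = 2.3542;  v_1 ≈ (0.9089, -0.322, 0.265)


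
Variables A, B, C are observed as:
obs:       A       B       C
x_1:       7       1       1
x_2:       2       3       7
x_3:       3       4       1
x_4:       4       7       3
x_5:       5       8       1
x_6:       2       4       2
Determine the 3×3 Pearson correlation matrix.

Step 1 — column means:
  mean(A) = (7 + 2 + 3 + 4 + 5 + 2) / 6 = 23/6 = 3.8333
  mean(B) = (1 + 3 + 4 + 7 + 8 + 4) / 6 = 27/6 = 4.5
  mean(C) = (1 + 7 + 1 + 3 + 1 + 2) / 6 = 15/6 = 2.5

Step 2 — sample variances and covariances s[i,j] = (1/(n-1)) · Σ_k (x_{k,i} - mean_i) · (x_{k,j} - mean_j), with n-1 = 5:
  s[A,A] = ((3.1667)·(3.1667) + (-1.8333)·(-1.8333) + (-0.8333)·(-0.8333) + (0.1667)·(0.1667) + (1.1667)·(1.1667) + (-1.8333)·(-1.8333)) / 5 = 18.8333/5 = 3.7667
  s[A,B] = ((3.1667)·(-3.5) + (-1.8333)·(-1.5) + (-0.8333)·(-0.5) + (0.1667)·(2.5) + (1.1667)·(3.5) + (-1.8333)·(-0.5)) / 5 = -2.5/5 = -0.5
  s[A,C] = ((3.1667)·(-1.5) + (-1.8333)·(4.5) + (-0.8333)·(-1.5) + (0.1667)·(0.5) + (1.1667)·(-1.5) + (-1.8333)·(-0.5)) / 5 = -12.5/5 = -2.5
  s[B,B] = ((-3.5)·(-3.5) + (-1.5)·(-1.5) + (-0.5)·(-0.5) + (2.5)·(2.5) + (3.5)·(3.5) + (-0.5)·(-0.5)) / 5 = 33.5/5 = 6.7
  s[B,C] = ((-3.5)·(-1.5) + (-1.5)·(4.5) + (-0.5)·(-1.5) + (2.5)·(0.5) + (3.5)·(-1.5) + (-0.5)·(-0.5)) / 5 = -4.5/5 = -0.9
  s[C,C] = ((-1.5)·(-1.5) + (4.5)·(4.5) + (-1.5)·(-1.5) + (0.5)·(0.5) + (-1.5)·(-1.5) + (-0.5)·(-0.5)) / 5 = 27.5/5 = 5.5
  Sample standard deviations s_i = √(s[i,i]):
  s(A) = √(3.7667) = 1.9408
  s(B) = √(6.7) = 2.5884
  s(C) = √(5.5) = 2.3452

Step 3 — r_{ij} = s_{ij} / (s_i · s_j):
  r[A,A] = 1 (diagonal).
  r[A,B] = -0.5 / (1.9408 · 2.5884) = -0.5 / 5.0236 = -0.0995
  r[A,C] = -2.5 / (1.9408 · 2.3452) = -2.5 / 4.5516 = -0.5493
  r[B,B] = 1 (diagonal).
  r[B,C] = -0.9 / (2.5884 · 2.3452) = -0.9 / 6.0704 = -0.1483
  r[C,C] = 1 (diagonal).

R is symmetric with unit diagonal. Assembling:

R = [[1, -0.0995, -0.5493],
 [-0.0995, 1, -0.1483],
 [-0.5493, -0.1483, 1]]


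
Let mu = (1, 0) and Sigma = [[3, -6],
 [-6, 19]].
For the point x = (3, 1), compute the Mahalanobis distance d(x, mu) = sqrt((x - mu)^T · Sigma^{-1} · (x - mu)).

Step 1 — centre the observation: (x - mu) = (2, 1).

Step 2 — invert Sigma. det(Sigma) = 3·19 - (-6)² = 21.
  Sigma^{-1} = (1/det) · [[d, -b], [-b, a]] = [[0.9048, 0.2857],
 [0.2857, 0.1429]].

Step 3 — form the quadratic (x - mu)^T · Sigma^{-1} · (x - mu):
  Sigma^{-1} · (x - mu) = (2.0952, 0.7143).
  (x - mu)^T · [Sigma^{-1} · (x - mu)] = (2)·(2.0952) + (1)·(0.7143) = 4.9048.

Step 4 — take square root: d = √(4.9048) ≈ 2.2147.

d(x, mu) = √(4.9048) ≈ 2.2147


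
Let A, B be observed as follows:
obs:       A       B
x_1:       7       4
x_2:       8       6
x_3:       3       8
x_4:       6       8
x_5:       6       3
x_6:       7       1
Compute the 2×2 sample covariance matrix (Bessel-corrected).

Step 1 — column means:
  mean(A) = (7 + 8 + 3 + 6 + 6 + 7) / 6 = 37/6 = 6.1667
  mean(B) = (4 + 6 + 8 + 8 + 3 + 1) / 6 = 30/6 = 5

Step 2 — sample covariance S[i,j] = (1/(n-1)) · Σ_k (x_{k,i} - mean_i) · (x_{k,j} - mean_j), with n-1 = 5.
  S[A,A] = ((0.8333)·(0.8333) + (1.8333)·(1.8333) + (-3.1667)·(-3.1667) + (-0.1667)·(-0.1667) + (-0.1667)·(-0.1667) + (0.8333)·(0.8333)) / 5 = 14.8333/5 = 2.9667
  S[A,B] = ((0.8333)·(-1) + (1.8333)·(1) + (-3.1667)·(3) + (-0.1667)·(3) + (-0.1667)·(-2) + (0.8333)·(-4)) / 5 = -12/5 = -2.4
  S[B,B] = ((-1)·(-1) + (1)·(1) + (3)·(3) + (3)·(3) + (-2)·(-2) + (-4)·(-4)) / 5 = 40/5 = 8

S is symmetric (S[j,i] = S[i,j]). Assembling:

S = [[2.9667, -2.4],
 [-2.4, 8]]


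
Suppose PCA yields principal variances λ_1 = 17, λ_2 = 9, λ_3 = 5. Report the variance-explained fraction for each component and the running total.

Step 1 — total variance = trace(Sigma) = Σ λ_i = 17 + 9 + 5 = 31.

Step 2 — fraction explained by component i = λ_i / Σ λ:
  PC1: 17/31 = 0.5484
  PC2: 9/31 = 0.2903
  PC3: 5/31 = 0.1613

Step 3 — cumulative fraction after k components = (λ_1 + ... + λ_k) / Σ λ:
  k = 1: 17/31 = 0.5484
  k = 2: (17 + 9)/31 = 26/31 = 0.8387
  k = 3: (17 + 9 + 5)/31 = 31/31 = 1

Summary (fraction, with percent):

explained: PC1 0.5484 (54.84%), PC2 0.2903 (29.03%), PC3 0.1613 (16.13%);  cumulative: 0.5484, 0.8387, 1


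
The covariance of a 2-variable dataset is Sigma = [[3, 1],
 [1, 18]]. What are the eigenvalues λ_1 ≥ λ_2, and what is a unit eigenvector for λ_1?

Step 1 — characteristic polynomial of 2×2 Sigma:
  det(Sigma - λI) = λ² - trace · λ + det = 0.
  trace = 3 + 18 = 21, det = 3·18 - (1)² = 53.
Step 2 — discriminant:
  Δ = trace² - 4·det = 441 - 212 = 229.
Step 3 — eigenvalues:
  λ = (trace ± √Δ)/2 = (21 ± 15.1327)/2,
  λ_1 = 18.0664,  λ_2 = 2.9336.

Step 4 — unit eigenvector for λ_1: solve (Sigma - λ_1 I)v = 0. First row:
  (3 - 18.0664)·v_x + (1)·v_y = 0, i.e. (-15.0664)·v_x + (1)·v_y = 0,
  so v ∝ (b, λ_1 - a) = (1, 15.0664) = u.
  ||u|| = √((1)² + (15.0664)²) = √(227.9956) ≈ 15.0995,
  v_1 = u/||u|| ≈ (0.0662, 0.9978) (||v_1|| = 1).

λ_1 = 18.0664,  λ_2 = 2.9336;  v_1 ≈ (0.0662, 0.9978)


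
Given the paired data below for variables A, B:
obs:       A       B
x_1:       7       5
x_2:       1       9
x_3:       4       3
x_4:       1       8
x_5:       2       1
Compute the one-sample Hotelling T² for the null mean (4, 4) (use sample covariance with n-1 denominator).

Step 1 — sample mean vector:
  mean(A) = (7 + 1 + 4 + 1 + 2) / 5 = 15/5 = 3
  mean(B) = (5 + 9 + 3 + 8 + 1) / 5 = 26/5 = 5.2
  x̄ = (3, 5.2),  deviation x̄ - mu_0 = (3, 5.2) - (4, 4) = (-1, 1.2).

Step 2 — sample covariance matrix, S[i,j] = (1/(n-1)) · Σ_k (x_{k,i} - mean_i) · (x_{k,j} - mean_j), divisor n-1 = 4:
  S[A,A] = ((4)·(4) + (-2)·(-2) + (1)·(1) + (-2)·(-2) + (-1)·(-1)) / 4 = 26/4 = 6.5
  S[A,B] = ((4)·(-0.2) + (-2)·(3.8) + (1)·(-2.2) + (-2)·(2.8) + (-1)·(-4.2)) / 4 = -12/4 = -3
  S[B,B] = ((-0.2)·(-0.2) + (3.8)·(3.8) + (-2.2)·(-2.2) + (2.8)·(2.8) + (-4.2)·(-4.2)) / 4 = 44.8/4 = 11.2
  S = [[6.5, -3],
 [-3, 11.2]].

Step 3 — invert S. det(S) = 6.5·11.2 - (-3)² = 63.8.
  S^{-1} = (1/det) · [[d, -b], [-b, a]] = [[0.1755, 0.047],
 [0.047, 0.1019]].

Step 4 — quadratic form (x̄ - mu_0)^T · S^{-1} · (x̄ - mu_0):
  S^{-1} · (x̄ - mu_0) = (-0.1191, 0.0752),
  (x̄ - mu_0)^T · [...] = (-1)·(-0.1191) + (1.2)·(0.0752) = 0.2094.

Step 5 — scale by n: T² = 5 · 0.2094 = 1.047.

T² ≈ 1.047


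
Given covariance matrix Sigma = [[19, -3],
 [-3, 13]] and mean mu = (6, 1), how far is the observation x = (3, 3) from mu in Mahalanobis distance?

Step 1 — centre the observation: (x - mu) = (-3, 2).

Step 2 — invert Sigma. det(Sigma) = 19·13 - (-3)² = 238.
  Sigma^{-1} = (1/det) · [[d, -b], [-b, a]] = [[0.0546, 0.0126],
 [0.0126, 0.0798]].

Step 3 — form the quadratic (x - mu)^T · Sigma^{-1} · (x - mu):
  Sigma^{-1} · (x - mu) = (-0.1387, 0.1218).
  (x - mu)^T · [Sigma^{-1} · (x - mu)] = (-3)·(-0.1387) + (2)·(0.1218) = 0.6597.

Step 4 — take square root: d = √(0.6597) ≈ 0.8122.

d(x, mu) = √(0.6597) ≈ 0.8122


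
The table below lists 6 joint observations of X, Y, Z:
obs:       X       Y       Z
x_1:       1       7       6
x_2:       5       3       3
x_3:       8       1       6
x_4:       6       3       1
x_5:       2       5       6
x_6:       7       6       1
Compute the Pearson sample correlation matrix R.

Step 1 — column means:
  mean(X) = (1 + 5 + 8 + 6 + 2 + 7) / 6 = 29/6 = 4.8333
  mean(Y) = (7 + 3 + 1 + 3 + 5 + 6) / 6 = 25/6 = 4.1667
  mean(Z) = (6 + 3 + 6 + 1 + 6 + 1) / 6 = 23/6 = 3.8333

Step 2 — sample variances and covariances s[i,j] = (1/(n-1)) · Σ_k (x_{k,i} - mean_i) · (x_{k,j} - mean_j), with n-1 = 5:
  s[X,X] = ((-3.8333)·(-3.8333) + (0.1667)·(0.1667) + (3.1667)·(3.1667) + (1.1667)·(1.1667) + (-2.8333)·(-2.8333) + (2.1667)·(2.1667)) / 5 = 38.8333/5 = 7.7667
  s[X,Y] = ((-3.8333)·(2.8333) + (0.1667)·(-1.1667) + (3.1667)·(-3.1667) + (1.1667)·(-1.1667) + (-2.8333)·(0.8333) + (2.1667)·(1.8333)) / 5 = -20.8333/5 = -4.1667
  s[X,Z] = ((-3.8333)·(2.1667) + (0.1667)·(-0.8333) + (3.1667)·(2.1667) + (1.1667)·(-2.8333) + (-2.8333)·(2.1667) + (2.1667)·(-2.8333)) / 5 = -17.1667/5 = -3.4333
  s[Y,Y] = ((2.8333)·(2.8333) + (-1.1667)·(-1.1667) + (-3.1667)·(-3.1667) + (-1.1667)·(-1.1667) + (0.8333)·(0.8333) + (1.8333)·(1.8333)) / 5 = 24.8333/5 = 4.9667
  s[Y,Z] = ((2.8333)·(2.1667) + (-1.1667)·(-0.8333) + (-3.1667)·(2.1667) + (-1.1667)·(-2.8333) + (0.8333)·(2.1667) + (1.8333)·(-2.8333)) / 5 = 0.1667/5 = 0.0333
  s[Z,Z] = ((2.1667)·(2.1667) + (-0.8333)·(-0.8333) + (2.1667)·(2.1667) + (-2.8333)·(-2.8333) + (2.1667)·(2.1667) + (-2.8333)·(-2.8333)) / 5 = 30.8333/5 = 6.1667
  Sample standard deviations s_i = √(s[i,i]):
  s(X) = √(7.7667) = 2.7869
  s(Y) = √(4.9667) = 2.2286
  s(Z) = √(6.1667) = 2.4833

Step 3 — r_{ij} = s_{ij} / (s_i · s_j):
  r[X,X] = 1 (diagonal).
  r[X,Y] = -4.1667 / (2.7869 · 2.2286) = -4.1667 / 6.2108 = -0.6709
  r[X,Z] = -3.4333 / (2.7869 · 2.4833) = -3.4333 / 6.9206 = -0.4961
  r[Y,Y] = 1 (diagonal).
  r[Y,Z] = 0.0333 / (2.2286 · 2.4833) = 0.0333 / 5.5342 = 0.006
  r[Z,Z] = 1 (diagonal).

R is symmetric with unit diagonal. Assembling:

R = [[1, -0.6709, -0.4961],
 [-0.6709, 1, 0.006],
 [-0.4961, 0.006, 1]]
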